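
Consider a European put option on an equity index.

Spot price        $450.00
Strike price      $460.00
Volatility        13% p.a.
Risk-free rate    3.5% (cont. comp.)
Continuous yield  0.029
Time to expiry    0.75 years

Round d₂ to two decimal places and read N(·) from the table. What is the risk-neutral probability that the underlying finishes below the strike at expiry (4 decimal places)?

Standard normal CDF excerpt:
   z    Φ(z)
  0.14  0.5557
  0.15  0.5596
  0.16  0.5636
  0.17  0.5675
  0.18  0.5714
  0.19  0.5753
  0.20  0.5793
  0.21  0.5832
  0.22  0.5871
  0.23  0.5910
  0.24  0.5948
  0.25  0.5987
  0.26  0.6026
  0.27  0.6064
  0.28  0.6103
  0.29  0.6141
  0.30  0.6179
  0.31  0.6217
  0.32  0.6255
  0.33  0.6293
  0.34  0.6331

0.5832

T = 0.75;  σ√T = 0.1126
d₁ = [ln(450/460) + (0.035 − 0.029 + 0.13²/2)·0.75] / 0.1126 = [-0.0220 + 0.0108] / 0.1126 = -0.0990 ⇒ -0.10
d₂ = d₁ − σ√T = -0.0990 − 0.1126 = -0.2115 ⇒ -0.21
Risk-neutral Pr[S_T < K] = N(−d₂) = N(0.21) = 0.5832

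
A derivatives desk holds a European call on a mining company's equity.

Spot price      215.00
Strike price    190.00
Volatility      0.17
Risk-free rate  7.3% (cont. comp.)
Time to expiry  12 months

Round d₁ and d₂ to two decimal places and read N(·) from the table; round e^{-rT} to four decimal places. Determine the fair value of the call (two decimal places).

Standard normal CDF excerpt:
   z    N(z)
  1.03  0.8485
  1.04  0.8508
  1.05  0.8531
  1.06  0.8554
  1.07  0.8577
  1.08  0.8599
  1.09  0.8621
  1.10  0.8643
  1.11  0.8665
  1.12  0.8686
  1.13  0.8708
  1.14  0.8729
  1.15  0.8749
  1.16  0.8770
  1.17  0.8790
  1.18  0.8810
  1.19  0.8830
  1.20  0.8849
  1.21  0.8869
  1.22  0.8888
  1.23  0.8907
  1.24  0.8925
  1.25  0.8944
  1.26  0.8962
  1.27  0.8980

σ√T = 0.17·√1 = 0.1700
d₁ = [ln(215/190) + (0.073 + 0.17²/2)·1] / 0.1700 = [0.1236 + 0.0874] / 0.1700 = 1.2416 ⇒ 1.24
d₂ = d₁ − σ√T = 1.2416 − 0.1700 = 1.0716 ⇒ 1.07
e^(−rT) = e^(−0.073·1) = 0.9296
N(d₁) = N(1.24) = 0.8925;  N(d₂) = N(1.07) = 0.8577
C = 215·0.8925 − 190·0.9296·0.8577 = 191.8875 − 151.4904 = 40.3971

40.40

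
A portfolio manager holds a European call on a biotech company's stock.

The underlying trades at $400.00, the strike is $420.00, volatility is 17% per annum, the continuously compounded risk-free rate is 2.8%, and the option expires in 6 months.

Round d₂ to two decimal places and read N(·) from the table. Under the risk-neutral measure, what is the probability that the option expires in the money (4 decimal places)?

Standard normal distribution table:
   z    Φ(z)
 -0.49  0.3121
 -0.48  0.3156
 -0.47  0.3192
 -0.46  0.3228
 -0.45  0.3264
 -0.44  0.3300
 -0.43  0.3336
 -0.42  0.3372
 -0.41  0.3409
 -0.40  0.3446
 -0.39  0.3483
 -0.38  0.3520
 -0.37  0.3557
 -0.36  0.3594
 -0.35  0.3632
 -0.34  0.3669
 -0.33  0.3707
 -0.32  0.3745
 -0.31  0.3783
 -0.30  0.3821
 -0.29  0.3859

0.3632

σ√T = 0.17·√0.5 = 0.1202
d₁ = [ln(400/420) + (0.028 + 0.17²/2)·0.5] / 0.1202 = [-0.0488 + 0.0212] / 0.1202 = -0.2293 which rounds to -0.23
d₂ = d₁ − σ√T = -0.2293 − 0.1202 = -0.3495 which rounds to -0.35
Risk-neutral Pr[S_T > K] = N(d₂) = N(-0.35) = 0.3632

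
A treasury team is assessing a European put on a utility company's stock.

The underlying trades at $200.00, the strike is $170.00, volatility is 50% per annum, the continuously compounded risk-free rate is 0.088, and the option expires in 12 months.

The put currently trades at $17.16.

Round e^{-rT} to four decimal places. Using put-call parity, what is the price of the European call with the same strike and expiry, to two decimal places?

exp(−rT) = exp(−0.088·1) = 0.9158
Put-call parity: C − P = S − K·e^(−rT) = 200 − 170·0.9158 = 200 − 155.6860 = 44.3140
C = P + (C − P) = 17.16 + (44.3140) = 61.4740

$61.47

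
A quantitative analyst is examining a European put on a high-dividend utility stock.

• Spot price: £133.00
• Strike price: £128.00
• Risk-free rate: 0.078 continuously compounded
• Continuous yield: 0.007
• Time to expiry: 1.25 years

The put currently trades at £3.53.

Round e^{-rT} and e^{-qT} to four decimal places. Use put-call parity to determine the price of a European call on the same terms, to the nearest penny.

£19.26

e^(−qT) = e^(−0.007·1.25) = 0.9913;  e^(−rT) = e^(−0.078·1.25) = 0.9071
Put-call parity: C − P = S·e^(−qT) − K·e^(−rT) = 133·0.9913 − 128·0.9071 = 131.8429 − 116.1088 = 15.7341
C = P + (C − P) = 3.53 + (15.7341) = 19.2641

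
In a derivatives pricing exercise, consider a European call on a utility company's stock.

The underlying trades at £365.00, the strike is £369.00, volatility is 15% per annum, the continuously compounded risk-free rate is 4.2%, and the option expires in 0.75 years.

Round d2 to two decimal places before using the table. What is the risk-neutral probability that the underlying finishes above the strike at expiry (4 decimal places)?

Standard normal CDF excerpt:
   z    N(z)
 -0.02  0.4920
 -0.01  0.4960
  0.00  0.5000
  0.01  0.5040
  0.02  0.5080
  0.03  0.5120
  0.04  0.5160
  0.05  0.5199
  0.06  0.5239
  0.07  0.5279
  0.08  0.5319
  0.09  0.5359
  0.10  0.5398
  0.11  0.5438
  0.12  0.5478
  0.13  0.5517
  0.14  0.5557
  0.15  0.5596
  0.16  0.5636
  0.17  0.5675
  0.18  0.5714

0.5359

σ√T = 0.15·√0.75 = 0.1299
d₁ = [ln(365/369) + (0.042 + ½·0.15²)·0.75] / (σ√T) = (-0.0109 + 0.0399) / 0.1299 = 0.2235 ⇒ 0.22
d₂ = 0.2235 − 0.1299 = 0.0936 ⇒ 0.09
Pr(exercise) under Q = N(d₂) = 0.5359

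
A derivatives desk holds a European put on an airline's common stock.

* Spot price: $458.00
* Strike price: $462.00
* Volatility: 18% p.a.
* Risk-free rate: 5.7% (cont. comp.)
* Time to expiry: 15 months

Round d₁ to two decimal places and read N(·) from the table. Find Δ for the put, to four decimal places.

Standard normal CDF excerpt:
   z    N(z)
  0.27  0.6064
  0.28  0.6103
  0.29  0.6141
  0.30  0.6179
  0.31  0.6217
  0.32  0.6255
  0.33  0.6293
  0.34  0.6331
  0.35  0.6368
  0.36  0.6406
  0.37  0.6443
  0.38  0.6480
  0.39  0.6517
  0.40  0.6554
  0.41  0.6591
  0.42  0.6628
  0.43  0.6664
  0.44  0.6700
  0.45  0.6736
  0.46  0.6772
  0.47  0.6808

σ√T = 0.18·√1.25 = 0.2012
d₁ = [ln(458/462) + (0.057 + ½·0.18²)·1.25] / (σ√T) = (-0.0087 + 0.0915) / 0.2012 = 0.4115 ≈ 0.41
N(d₁) = N(0.41) = 0.6591
Δ_put = N(d₁) − 1 = 0.6591 − 1 = -0.3409

-0.3409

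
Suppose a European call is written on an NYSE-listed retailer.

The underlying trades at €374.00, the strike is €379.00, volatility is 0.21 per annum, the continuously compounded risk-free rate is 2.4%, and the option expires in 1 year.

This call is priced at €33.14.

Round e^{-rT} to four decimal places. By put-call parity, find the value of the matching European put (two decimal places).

€29.16

exp(−rT) = exp(−0.024·1) = 0.9763
Put-call parity: C − P = S − K·e^(−rT) = 374 − 379·0.9763 = 374 − 370.0177 = 3.9823
P = C − (C − P) = 33.14 − (3.9823) = 29.1577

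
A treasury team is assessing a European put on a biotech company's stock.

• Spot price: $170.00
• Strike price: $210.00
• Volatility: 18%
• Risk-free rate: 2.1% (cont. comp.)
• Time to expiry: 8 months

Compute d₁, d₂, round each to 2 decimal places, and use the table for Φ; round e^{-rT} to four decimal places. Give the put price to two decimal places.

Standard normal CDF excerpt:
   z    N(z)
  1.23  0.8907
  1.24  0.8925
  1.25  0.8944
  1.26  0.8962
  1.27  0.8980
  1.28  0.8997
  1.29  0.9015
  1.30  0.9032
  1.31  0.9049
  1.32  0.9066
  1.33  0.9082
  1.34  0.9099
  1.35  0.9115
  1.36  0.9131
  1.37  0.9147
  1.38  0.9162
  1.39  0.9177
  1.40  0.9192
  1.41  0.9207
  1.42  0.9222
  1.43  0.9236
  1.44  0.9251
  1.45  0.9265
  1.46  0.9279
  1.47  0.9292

$38.31

T = 0.6667;  σ√T = 0.1470
ln(S/K) + (r + σ²/2)T = ln(170/210) + (0.021 + 0.18²/2)·0.6667 = -0.2113 + 0.0248 = -0.1865
d₁ = -0.1865 / 0.1470 = -1.2690 → -1.27
d₂ = d₁ − σ√T = -1.2690 − 0.1470 = -1.4160 → -1.42
exp(−rT) = exp(−0.021·0.6667) = 0.9861
N(−d₂) = N(1.42) = 0.9222;  N(−d₁) = N(1.27) = 0.8980
P = 210·0.9861·0.9222 − 170·0.8980 = 190.9701 − 152.6600 = 38.3101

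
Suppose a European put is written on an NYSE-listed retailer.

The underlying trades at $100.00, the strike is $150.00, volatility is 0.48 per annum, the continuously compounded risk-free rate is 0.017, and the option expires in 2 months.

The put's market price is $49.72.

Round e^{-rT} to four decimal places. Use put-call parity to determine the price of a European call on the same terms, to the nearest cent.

$0.14

exp(−rT) = exp(−0.017·0.1667) = 0.9972
Put-call parity: C − P = S − K·e^(−rT) = 100 − 150·0.9972 = 100 − 149.5800 = -49.5800
C = P + (C − P) = 49.72 + (-49.5800) = 0.1400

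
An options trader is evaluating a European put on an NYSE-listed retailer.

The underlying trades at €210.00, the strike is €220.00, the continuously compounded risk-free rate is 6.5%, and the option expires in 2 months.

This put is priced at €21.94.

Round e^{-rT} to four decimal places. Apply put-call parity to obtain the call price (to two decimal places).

€14.32

e^(−rT) = e^(−0.065·0.1667) = 0.9892
Put-call parity: C − P = S − K·e^(−rT) = 210 − 220·0.9892 = 210 − 217.6240 = -7.6240
C = P + (C − P) = 21.94 + (-7.6240) = 14.3160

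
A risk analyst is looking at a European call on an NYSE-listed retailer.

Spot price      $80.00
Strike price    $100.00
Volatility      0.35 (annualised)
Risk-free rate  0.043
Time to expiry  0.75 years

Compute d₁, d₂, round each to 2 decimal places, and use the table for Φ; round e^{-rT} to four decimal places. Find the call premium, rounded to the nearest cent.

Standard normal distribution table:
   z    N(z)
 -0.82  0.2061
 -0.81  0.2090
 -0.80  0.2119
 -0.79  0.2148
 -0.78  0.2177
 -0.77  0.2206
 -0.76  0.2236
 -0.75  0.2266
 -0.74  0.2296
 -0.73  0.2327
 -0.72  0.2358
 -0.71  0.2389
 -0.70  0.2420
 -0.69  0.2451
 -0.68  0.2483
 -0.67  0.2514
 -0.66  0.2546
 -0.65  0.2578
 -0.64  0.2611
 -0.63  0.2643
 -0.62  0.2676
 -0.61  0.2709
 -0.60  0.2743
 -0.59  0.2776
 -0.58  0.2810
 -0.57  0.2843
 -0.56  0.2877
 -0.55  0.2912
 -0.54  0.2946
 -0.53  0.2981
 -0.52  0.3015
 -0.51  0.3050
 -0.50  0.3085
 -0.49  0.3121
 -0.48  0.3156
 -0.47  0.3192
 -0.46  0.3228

$4.17

σ√T = 0.35·√0.75 = 0.3031
d₁ = [ln(80/100) + (0.043 + 0.35²/2)·0.75] / 0.3031 = [-0.2231 + 0.0782] / 0.3031 = -0.4782 which rounds to -0.48
d₂ = d₁ − σ√T = -0.4782 − 0.3031 = -0.7813 which rounds to -0.78
e^(−rT) = e^(−0.043·0.75) = 0.9683
N(d₁) = N(-0.48) = 0.3156;  N(d₂) = N(-0.78) = 0.2177
C = 80·0.3156 − 100·0.9683·0.2177 = 25.2480 − 21.0799 = 4.1681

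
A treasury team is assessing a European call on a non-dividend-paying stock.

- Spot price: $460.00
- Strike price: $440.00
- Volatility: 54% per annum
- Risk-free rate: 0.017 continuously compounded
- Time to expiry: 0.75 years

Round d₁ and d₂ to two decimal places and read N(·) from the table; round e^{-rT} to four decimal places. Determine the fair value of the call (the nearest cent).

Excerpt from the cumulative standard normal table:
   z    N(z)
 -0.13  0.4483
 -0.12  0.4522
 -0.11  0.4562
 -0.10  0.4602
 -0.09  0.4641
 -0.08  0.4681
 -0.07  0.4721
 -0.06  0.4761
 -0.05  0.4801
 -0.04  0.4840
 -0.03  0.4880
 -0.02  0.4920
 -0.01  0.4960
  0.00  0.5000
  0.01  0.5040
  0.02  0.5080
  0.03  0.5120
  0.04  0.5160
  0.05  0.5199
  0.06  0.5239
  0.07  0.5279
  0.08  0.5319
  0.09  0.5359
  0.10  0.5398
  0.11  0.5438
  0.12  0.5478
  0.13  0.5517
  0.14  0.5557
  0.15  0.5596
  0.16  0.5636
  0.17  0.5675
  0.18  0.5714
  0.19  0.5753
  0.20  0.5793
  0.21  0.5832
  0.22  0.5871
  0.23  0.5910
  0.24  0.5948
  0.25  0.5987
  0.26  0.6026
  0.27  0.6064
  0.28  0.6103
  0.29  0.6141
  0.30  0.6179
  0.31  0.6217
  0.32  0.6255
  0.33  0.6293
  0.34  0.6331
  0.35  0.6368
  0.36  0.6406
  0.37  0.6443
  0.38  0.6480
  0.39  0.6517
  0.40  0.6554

σ√T = 0.54 × 0.8660 = 0.4677
d₁ = [ln(460/440) + (0.017 + 0.54²/2)·0.75] / 0.4677 = [0.0445 + 0.1221] / 0.4677 = 0.3561 which rounds to 0.36
d₂ = d₁ − σ√T = 0.3561 − 0.4677 = -0.1115 which rounds to -0.11
e^(−rT) = e^(−0.017·0.75) = 0.9873
C = 460·N(0.36) − 440·0.9873·N(-0.11) = 460·0.6406 − 440·0.9873·0.4562 = 294.6760 − 198.1788 = 96.4972

$96.50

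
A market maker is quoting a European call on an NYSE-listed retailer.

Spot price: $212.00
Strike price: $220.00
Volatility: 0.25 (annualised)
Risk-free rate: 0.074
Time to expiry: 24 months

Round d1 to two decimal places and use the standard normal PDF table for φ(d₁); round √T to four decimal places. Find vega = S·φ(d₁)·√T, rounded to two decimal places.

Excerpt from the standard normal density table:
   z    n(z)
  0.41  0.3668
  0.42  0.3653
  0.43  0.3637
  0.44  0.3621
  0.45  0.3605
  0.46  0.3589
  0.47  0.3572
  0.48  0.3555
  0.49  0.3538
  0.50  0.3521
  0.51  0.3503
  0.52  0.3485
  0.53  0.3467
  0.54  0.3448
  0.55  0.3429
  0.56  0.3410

σ√T = 0.25 × 1.4142 = 0.3536
ln(S/K) + (r + σ²/2)T = ln(212/220) + (0.074 + 0.25²/2)·2 = -0.0370 + 0.2105 = 0.1735
d₁ = 0.1735 / 0.3536 = 0.4906 ≈ 0.49
√T = √2 = 1.4142
φ(d₁) = φ(0.49) = 0.3538
vega = S·φ(d₁)·√T = 212·0.3538·1.4142 = 106.0729
(Call and put vega coincide under Black-Scholes.)

106.07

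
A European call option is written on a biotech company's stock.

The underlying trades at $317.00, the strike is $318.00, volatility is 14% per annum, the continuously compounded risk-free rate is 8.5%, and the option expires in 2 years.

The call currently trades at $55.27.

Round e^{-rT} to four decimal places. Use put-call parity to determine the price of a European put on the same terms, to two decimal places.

$6.57

exp(−rT) = exp(−0.085·2) = 0.8437
Put-call parity: C − P = S − K·e^(−rT) = 317 − 318·0.8437 = 317 − 268.2966 = 48.7034
P = C − (C − P) = 55.27 − (48.7034) = 6.5666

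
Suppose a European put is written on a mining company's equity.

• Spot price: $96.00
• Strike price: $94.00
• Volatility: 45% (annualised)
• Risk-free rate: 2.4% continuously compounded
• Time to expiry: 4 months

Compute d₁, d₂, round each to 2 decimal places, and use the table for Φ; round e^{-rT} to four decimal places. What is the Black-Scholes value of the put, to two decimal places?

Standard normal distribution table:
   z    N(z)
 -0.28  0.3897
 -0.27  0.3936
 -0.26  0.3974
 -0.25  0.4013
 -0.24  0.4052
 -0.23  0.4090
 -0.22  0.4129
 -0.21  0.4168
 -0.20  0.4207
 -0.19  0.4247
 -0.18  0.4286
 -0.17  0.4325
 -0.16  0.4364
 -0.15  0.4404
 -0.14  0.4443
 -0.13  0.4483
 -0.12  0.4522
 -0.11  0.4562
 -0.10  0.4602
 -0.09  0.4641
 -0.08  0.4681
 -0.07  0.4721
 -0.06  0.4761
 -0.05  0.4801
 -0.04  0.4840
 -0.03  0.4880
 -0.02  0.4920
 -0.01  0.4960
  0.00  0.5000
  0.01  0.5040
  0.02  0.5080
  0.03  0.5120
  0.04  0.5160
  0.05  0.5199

$8.47

σ√T = 0.45·√0.3333 = 0.2598
d₁ = [ln(96/94) + (0.024 + 0.45²/2)·0.3333] / 0.2598 = [0.0211 + 0.0417] / 0.2598 = 0.2417 → 0.24
d₂ = d₁ − σ√T = 0.2417 − 0.2598 = -0.0181 → -0.02
exp(−rT) = exp(−0.024·0.3333) = 0.9920
N(−d₂) = N(0.02) = 0.5080;  N(−d₁) = N(-0.24) = 0.4052
P = 94·0.9920·0.5080 − 96·0.4052 = 47.3700 − 38.8992 = 8.4708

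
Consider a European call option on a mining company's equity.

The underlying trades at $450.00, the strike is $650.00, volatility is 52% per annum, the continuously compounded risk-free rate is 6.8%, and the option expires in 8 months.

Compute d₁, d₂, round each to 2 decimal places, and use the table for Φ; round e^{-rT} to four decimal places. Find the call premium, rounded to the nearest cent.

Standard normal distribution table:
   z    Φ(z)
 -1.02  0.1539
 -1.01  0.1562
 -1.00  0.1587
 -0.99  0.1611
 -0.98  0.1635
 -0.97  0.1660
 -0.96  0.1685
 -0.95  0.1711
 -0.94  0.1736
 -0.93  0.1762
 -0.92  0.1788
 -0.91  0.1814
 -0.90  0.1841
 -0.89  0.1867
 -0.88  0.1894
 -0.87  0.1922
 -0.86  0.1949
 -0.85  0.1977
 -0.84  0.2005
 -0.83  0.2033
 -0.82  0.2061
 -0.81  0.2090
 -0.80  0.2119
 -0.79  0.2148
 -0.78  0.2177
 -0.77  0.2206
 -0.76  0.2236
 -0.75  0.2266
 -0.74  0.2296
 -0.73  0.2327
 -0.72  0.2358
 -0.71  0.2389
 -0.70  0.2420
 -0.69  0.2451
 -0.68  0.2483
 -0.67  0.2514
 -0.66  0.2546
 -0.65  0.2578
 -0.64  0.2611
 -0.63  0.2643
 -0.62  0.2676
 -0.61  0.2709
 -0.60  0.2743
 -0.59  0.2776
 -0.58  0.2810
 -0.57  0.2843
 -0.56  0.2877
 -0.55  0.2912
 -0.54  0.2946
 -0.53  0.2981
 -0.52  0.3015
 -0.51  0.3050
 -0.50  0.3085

$27.92

σ√T = 0.52 × 0.8165 = 0.4246
d₁ = [ln(450/650) + (0.068 + ½·0.52²)·0.6667] / (σ√T) = (-0.3677 + 0.1355) / 0.4246 = -0.5470 which rounds to -0.55
d₂ = -0.5470 − 0.4246 = -0.9716 which rounds to -0.97
exp(−rT) = exp(−0.068·0.6667) = 0.9557
N(d₁) = N(-0.55) = 0.2912;  N(d₂) = N(-0.97) = 0.1660
C = 450·0.2912 − 650·0.9557·0.1660 = 131.0400 − 103.1200 = 27.9200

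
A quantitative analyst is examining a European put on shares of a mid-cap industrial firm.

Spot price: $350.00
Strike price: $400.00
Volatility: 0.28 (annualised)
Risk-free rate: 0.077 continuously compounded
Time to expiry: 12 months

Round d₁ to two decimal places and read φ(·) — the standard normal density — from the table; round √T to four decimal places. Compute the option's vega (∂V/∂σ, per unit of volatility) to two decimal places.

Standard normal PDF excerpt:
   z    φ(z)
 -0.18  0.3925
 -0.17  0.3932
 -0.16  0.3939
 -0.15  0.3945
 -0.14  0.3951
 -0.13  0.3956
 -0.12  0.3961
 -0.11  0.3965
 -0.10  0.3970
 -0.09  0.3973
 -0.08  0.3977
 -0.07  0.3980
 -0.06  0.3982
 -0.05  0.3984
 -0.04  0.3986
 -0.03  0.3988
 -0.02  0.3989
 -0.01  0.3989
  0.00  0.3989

σ√T = 0.28·√1 = 0.2800
d₁ = [ln(350/400) + (0.077 + 0.28²/2)·1] / 0.2800 = [-0.1335 + 0.1162] / 0.2800 = -0.0619 which rounds to -0.06
√T = √1 = 1.0000
φ(d₁) = φ(-0.06) = 0.3982
vega = S·φ(d₁)·√T = 350·0.3982·1.0000 = 139.3700
(The call has the same vega.)

139.37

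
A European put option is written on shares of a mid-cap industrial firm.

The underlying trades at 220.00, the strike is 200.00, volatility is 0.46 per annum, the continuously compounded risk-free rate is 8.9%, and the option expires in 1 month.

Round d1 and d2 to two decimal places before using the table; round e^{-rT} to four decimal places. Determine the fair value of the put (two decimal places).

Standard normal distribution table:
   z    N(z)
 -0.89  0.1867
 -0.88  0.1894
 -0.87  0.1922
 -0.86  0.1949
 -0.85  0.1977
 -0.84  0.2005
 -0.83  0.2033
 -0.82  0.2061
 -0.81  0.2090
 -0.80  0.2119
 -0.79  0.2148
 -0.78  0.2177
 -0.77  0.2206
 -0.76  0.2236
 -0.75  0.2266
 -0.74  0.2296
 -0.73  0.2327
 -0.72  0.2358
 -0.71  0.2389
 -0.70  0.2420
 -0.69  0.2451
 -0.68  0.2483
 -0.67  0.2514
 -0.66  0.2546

3.32

T = 0.08333;  σ√T = 0.1328
d₁ = [ln(220/200) + (0.089 + ½·0.46²)·0.08333] / (σ√T) = (0.0953 + 0.0162) / 0.1328 = 0.8400 ⇒ 0.84
d₂ = 0.8400 − 0.1328 = 0.7072 ⇒ 0.71
exp(−rT) = exp(−0.089·0.08333) = 0.9926
N(−d₂) = N(-0.71) = 0.2389;  N(−d₁) = N(-0.84) = 0.2005
P = 200·0.9926·0.2389 − 220·0.2005 = 47.4264 − 44.1100 = 3.3164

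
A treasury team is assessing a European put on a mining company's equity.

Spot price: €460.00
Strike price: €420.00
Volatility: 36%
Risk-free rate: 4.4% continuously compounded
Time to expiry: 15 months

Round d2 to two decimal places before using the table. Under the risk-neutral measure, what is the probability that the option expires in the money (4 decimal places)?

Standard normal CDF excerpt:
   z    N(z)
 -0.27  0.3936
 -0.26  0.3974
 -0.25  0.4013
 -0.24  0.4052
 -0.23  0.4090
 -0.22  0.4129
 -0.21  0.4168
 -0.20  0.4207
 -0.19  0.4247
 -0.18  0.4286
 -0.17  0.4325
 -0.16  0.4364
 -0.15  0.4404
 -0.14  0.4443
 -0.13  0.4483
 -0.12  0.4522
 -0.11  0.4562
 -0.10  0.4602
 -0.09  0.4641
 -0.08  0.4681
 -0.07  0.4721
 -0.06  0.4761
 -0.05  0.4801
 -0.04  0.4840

σ√T = 0.36·√1.25 = 0.4025
d₁ = [ln(460/420) + (0.044 + 0.36²/2)·1.25] / 0.4025 = [0.0910 + 0.1360] / 0.4025 = 0.5639 ⇒ 0.56
d₂ = d₁ − σ√T = 0.5639 − 0.4025 = 0.1614 ⇒ 0.16
Risk-neutral Pr[S_T < K] = N(−d₂) = N(-0.16) = 0.4364

0.4364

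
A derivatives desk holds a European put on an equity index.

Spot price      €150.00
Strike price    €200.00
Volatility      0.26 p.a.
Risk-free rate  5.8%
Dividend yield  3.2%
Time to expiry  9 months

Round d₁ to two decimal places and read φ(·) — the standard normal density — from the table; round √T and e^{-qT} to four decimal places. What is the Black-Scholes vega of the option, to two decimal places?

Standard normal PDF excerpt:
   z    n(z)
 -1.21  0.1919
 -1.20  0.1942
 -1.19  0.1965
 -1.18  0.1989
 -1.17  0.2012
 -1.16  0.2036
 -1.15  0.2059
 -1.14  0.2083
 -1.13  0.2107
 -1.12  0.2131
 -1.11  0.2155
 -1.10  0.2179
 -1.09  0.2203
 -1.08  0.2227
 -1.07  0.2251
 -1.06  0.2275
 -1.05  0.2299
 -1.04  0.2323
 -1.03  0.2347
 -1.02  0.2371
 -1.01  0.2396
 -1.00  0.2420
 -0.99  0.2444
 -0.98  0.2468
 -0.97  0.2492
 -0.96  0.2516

σ√T = 0.26·√0.75 = 0.2252
d₁ = [ln(150/200) + (0.058 − 0.032 + 0.26²/2)·0.75] / 0.2252 = [-0.2877 + 0.0449] / 0.2252 = -1.0785 ⇒ -1.08
√T = √0.75 = 0.8660
φ(d₁) = φ(-1.08) = 0.2227
exp(−qT) = exp(−0.032·0.75) = 0.9763
vega = S·exp(−qT)·φ(d₁)·√T = 150·0.9763·0.2227·0.8660 = 28.2431

28.24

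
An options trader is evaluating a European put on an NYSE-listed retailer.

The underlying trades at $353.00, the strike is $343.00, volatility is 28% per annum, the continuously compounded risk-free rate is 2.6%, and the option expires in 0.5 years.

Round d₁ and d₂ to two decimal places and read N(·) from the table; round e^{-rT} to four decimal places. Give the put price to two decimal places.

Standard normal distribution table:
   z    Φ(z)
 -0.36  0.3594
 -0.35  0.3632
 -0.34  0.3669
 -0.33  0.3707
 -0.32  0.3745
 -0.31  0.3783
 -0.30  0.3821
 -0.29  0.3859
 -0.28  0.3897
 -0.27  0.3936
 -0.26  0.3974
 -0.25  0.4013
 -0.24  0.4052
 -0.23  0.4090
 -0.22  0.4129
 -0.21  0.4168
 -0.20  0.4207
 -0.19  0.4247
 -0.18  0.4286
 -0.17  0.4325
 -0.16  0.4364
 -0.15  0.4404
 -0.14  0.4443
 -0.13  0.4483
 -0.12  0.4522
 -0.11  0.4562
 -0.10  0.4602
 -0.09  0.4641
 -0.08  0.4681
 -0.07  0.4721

$20.92

σ√T = 0.28·√0.5 = 0.1980
d₁ = [ln(353/343) + (0.026 + ½·0.28²)·0.5] / (σ√T) = (0.0287 + 0.0326) / 0.1980 = 0.3098 which rounds to 0.31
d₂ = 0.3098 − 0.1980 = 0.1118 which rounds to 0.11
exp(−rT) = exp(−0.026·0.5) = 0.9871
N(−d₂) = N(-0.11) = 0.4562;  N(−d₁) = N(-0.31) = 0.3783
P = 343·0.9871·0.4562 − 353·0.3783 = 154.4581 − 133.5399 = 20.9182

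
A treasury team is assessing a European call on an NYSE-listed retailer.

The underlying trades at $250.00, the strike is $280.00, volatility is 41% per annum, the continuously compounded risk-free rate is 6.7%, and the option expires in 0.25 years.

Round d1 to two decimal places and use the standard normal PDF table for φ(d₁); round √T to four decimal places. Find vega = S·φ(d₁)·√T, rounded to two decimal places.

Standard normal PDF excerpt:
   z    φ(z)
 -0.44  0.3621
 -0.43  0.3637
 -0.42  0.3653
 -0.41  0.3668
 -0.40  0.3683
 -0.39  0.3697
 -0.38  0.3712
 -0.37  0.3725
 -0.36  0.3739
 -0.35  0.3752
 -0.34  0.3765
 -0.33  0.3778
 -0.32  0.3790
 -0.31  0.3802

46.56

σ√T = 0.41·√0.25 = 0.2050
d₁ = [ln(250/280) + (0.067 + 0.41²/2)·0.25] / 0.2050 = [-0.1133 + 0.0378] / 0.2050 = -0.3686 which rounds to -0.37
√T = √0.25 = 0.5000
φ(d₁) = φ(-0.37) = 0.3725
vega = S·φ(d₁)·√T = 250·0.3725·0.5000 = 46.5625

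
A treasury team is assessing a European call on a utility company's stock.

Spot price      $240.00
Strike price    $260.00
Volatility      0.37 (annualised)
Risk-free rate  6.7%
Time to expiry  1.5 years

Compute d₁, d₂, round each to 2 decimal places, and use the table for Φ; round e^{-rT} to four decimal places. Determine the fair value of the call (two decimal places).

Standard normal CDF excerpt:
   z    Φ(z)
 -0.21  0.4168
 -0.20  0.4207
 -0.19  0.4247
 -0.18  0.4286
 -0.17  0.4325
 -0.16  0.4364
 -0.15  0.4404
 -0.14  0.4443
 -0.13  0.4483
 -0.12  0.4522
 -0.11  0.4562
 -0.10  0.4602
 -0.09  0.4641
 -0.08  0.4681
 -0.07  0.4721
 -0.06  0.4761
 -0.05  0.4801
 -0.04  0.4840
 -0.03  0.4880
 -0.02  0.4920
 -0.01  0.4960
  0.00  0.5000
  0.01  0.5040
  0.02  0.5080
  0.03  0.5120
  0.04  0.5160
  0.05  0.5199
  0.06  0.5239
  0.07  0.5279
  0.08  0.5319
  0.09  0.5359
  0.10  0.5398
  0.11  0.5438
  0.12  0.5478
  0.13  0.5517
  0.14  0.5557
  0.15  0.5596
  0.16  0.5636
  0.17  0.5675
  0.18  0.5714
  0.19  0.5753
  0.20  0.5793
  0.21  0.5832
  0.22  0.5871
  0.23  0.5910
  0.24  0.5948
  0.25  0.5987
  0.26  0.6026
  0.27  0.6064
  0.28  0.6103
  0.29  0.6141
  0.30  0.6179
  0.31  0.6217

T = 1.5;  σ√T = 0.4532
d₁ = [ln(240/260) + (0.067 + ½·0.37²)·1.5] / (σ√T) = (-0.0800 + 0.2032) / 0.4532 = 0.2717 → 0.27
d₂ = 0.2717 − 0.4532 = -0.1814 → -0.18
e^(−rT) = e^(−0.067·1.5) = 0.9044
N(d₁) = N(0.27) = 0.6064;  N(d₂) = N(-0.18) = 0.4286
C = 240·0.6064 − 260·0.9044·0.4286 = 145.5360 − 100.7827 = 44.7533

$44.75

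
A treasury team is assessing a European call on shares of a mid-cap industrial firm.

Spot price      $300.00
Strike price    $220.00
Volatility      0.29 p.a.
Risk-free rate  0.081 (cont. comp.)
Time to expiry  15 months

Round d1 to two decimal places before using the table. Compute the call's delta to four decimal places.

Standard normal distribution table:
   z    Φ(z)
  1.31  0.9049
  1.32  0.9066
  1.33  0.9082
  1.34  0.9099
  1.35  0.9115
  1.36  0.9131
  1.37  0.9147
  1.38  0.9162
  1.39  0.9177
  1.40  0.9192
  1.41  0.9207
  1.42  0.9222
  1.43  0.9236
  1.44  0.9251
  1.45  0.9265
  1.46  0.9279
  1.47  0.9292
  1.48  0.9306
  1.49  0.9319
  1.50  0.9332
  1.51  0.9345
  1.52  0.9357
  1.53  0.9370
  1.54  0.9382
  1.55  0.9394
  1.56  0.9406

σ√T = 0.29 × 1.1180 = 0.3242
d₁ = [ln(300/220) + (0.081 + 0.29²/2)·1.25] / 0.3242 = [0.3102 + 0.1538] / 0.3242 = 1.4310 ≈ 1.43
N(d₁) = N(1.43) = 0.9236
Δ_call = N(d₁) = 0.9236

0.9236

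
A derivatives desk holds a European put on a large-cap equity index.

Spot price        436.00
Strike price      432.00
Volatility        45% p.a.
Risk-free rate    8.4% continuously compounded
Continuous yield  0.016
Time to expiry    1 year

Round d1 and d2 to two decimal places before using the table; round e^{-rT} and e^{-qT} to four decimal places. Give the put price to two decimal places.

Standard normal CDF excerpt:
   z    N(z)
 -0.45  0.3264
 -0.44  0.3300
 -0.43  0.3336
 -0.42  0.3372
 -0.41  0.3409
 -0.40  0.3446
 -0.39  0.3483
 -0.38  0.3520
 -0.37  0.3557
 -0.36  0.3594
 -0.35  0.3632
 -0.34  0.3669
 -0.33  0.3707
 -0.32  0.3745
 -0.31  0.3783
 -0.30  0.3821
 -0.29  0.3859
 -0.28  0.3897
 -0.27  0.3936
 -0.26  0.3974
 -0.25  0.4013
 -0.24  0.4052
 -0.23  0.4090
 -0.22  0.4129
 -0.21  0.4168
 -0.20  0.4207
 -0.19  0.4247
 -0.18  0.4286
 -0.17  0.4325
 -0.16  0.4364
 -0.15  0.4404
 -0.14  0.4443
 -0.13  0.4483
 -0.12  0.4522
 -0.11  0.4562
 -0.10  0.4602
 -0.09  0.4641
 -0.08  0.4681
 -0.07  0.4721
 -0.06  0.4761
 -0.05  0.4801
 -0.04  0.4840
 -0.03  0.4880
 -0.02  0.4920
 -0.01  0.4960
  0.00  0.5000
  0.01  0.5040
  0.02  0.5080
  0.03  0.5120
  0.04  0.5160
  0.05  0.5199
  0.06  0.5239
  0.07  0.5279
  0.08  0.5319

58.64

σ√T = 0.45·√1 = 0.4500
d₁ = [ln(436/432) + (0.084 − 0.016 + 0.45²/2)·1] / 0.4500 = [0.0092 + 0.1693] / 0.4500 = 0.3966 ⇒ 0.40
d₂ = d₁ − σ√T = 0.3966 − 0.4500 = -0.0534 ⇒ -0.05
exp(−qT) = exp(−0.016·1) = 0.9841;  exp(−rT) = exp(−0.084·1) = 0.9194
P = 432·0.9194·N(0.05) − 436·0.9841·N(-0.40) = 432·0.9194·0.5199 − 436·0.9841·0.3446 = 206.4943 − 147.8567 = 58.6376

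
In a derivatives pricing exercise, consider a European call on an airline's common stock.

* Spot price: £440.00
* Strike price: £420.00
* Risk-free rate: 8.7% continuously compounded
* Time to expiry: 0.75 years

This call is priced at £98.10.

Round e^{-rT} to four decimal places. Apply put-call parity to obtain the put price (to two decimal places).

£51.56

exp(−rT) = exp(−0.087·0.75) = 0.9368
Put-call parity: C − P = S − K·e^(−rT) = 440 − 420·0.9368 = 440 − 393.4560 = 46.5440
P = C − (C − P) = 98.10 − (46.5440) = 51.5560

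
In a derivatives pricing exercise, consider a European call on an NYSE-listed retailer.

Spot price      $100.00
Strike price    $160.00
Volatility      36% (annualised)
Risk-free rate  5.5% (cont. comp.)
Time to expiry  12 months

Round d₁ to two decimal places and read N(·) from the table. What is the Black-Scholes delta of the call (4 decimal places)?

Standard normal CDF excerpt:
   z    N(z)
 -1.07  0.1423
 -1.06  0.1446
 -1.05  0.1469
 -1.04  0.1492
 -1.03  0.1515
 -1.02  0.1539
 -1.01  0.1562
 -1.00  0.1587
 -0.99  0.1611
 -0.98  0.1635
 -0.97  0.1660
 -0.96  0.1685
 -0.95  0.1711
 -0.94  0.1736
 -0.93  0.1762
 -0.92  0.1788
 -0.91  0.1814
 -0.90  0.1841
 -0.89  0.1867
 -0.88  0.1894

σ√T = 0.36·√1 = 0.3600
d₁ = [ln(100/160) + (0.055 + 0.36²/2)·1] / 0.3600 = [-0.4700 + 0.1198] / 0.3600 = -0.9728 which rounds to -0.97
N(d₁) = N(-0.97) = 0.1660
Δ_call = N(d₁) = 0.1660

0.1660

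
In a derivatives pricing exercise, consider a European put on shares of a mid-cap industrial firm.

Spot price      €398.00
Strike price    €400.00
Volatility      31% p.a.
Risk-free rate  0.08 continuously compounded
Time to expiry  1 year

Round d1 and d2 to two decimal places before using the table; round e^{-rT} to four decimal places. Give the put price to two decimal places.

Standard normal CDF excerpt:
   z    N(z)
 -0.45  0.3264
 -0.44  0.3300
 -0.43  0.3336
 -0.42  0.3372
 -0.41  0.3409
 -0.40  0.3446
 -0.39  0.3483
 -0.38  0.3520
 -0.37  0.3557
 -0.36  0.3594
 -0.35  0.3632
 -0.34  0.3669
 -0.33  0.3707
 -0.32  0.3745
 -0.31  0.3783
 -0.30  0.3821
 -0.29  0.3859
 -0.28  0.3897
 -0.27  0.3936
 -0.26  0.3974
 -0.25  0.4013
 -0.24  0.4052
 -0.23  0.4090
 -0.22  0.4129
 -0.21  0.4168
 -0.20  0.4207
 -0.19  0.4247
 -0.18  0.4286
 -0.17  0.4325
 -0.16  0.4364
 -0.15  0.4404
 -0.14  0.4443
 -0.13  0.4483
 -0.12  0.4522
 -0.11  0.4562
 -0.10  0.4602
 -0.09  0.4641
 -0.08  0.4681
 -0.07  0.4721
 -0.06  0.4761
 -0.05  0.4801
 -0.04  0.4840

σ√T = 0.31 × 1.0000 = 0.3100
d₁ = [ln(398/400) + (0.08 + 0.31²/2)·1] / 0.3100 = [-0.0050 + 0.1280] / 0.3100 = 0.3969 ⇒ 0.40
d₂ = d₁ − σ√T = 0.3969 − 0.3100 = 0.0869 ⇒ 0.09
exp(−rT) = exp(−0.08·1) = 0.9231
N(−d₂) = N(-0.09) = 0.4641;  N(−d₁) = N(-0.40) = 0.3446
P = 400·0.9231·0.4641 − 398·0.3446 = 171.3643 − 137.1508 = 34.2135

€34.21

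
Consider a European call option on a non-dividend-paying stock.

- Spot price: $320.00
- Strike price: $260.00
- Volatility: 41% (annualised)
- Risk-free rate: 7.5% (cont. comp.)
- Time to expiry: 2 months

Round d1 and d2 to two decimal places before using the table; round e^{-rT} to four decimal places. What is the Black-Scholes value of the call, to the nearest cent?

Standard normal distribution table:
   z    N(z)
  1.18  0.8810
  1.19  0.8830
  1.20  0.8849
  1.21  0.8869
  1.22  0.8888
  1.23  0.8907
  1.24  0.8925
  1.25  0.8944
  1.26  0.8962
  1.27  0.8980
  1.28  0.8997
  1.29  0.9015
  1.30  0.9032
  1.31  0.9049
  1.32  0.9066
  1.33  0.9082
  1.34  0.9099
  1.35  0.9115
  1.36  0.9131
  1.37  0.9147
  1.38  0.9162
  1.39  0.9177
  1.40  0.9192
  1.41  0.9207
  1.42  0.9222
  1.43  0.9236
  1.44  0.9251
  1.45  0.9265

$65.43

σ√T = 0.41·√0.1667 = 0.1674
d₁ = [ln(320/260) + (0.075 + 0.41²/2)·0.1667] / 0.1674 = [0.2076 + 0.0265] / 0.1674 = 1.3989 ⇒ 1.40
d₂ = d₁ − σ√T = 1.3989 − 0.1674 = 1.2315 ⇒ 1.23
exp(−rT) = exp(−0.075·0.1667) = 0.9876
N(d₁) = N(1.40) = 0.9192;  N(d₂) = N(1.23) = 0.8907
C = 320·0.9192 − 260·0.9876·0.8907 = 294.1440 − 228.7104 = 65.4336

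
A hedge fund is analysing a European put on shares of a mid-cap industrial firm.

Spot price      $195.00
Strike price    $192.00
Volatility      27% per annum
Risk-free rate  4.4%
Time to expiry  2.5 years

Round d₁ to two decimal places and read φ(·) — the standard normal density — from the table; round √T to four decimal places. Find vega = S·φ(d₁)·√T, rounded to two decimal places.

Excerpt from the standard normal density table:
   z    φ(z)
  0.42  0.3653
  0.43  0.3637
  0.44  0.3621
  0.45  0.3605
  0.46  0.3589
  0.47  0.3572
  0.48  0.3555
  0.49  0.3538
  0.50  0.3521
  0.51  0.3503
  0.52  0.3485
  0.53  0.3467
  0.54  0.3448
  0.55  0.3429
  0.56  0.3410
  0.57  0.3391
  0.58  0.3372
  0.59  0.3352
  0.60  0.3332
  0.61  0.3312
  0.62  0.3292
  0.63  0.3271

108.00

T = 2.5;  σ√T = 0.4269
d₁ = [ln(195/192) + (0.044 + 0.27²/2)·2.5] / 0.4269 = [0.0155 + 0.2011] / 0.4269 = 0.5074 ≈ 0.51
√T = √2.5 = 1.5811
φ(d₁) = φ(0.51) = 0.3503
vega = S·φ(d₁)·√T = 195·0.3503·1.5811 = 108.0026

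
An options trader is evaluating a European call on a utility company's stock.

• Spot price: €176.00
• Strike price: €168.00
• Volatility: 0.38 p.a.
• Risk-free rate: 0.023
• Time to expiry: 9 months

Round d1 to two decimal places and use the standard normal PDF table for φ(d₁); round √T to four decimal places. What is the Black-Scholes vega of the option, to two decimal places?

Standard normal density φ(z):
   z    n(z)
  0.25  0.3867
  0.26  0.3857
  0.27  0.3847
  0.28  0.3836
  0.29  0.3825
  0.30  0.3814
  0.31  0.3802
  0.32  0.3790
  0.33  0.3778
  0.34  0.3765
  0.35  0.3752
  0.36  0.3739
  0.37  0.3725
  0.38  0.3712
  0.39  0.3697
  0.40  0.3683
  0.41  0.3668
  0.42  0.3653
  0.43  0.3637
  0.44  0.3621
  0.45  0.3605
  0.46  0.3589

σ√T = 0.38·√0.75 = 0.3291
d₁ = [ln(176/168) + (0.023 + 0.38²/2)·0.75] / 0.3291 = [0.0465 + 0.0714] / 0.3291 = 0.3583 which rounds to 0.36
√T = √0.75 = 0.8660
φ(d₁) = φ(0.36) = 0.3739
vega = S·φ(d₁)·√T = 176·0.3739·0.8660 = 56.9883
(Vega is the same for a European call and put with the same parameters.)

56.99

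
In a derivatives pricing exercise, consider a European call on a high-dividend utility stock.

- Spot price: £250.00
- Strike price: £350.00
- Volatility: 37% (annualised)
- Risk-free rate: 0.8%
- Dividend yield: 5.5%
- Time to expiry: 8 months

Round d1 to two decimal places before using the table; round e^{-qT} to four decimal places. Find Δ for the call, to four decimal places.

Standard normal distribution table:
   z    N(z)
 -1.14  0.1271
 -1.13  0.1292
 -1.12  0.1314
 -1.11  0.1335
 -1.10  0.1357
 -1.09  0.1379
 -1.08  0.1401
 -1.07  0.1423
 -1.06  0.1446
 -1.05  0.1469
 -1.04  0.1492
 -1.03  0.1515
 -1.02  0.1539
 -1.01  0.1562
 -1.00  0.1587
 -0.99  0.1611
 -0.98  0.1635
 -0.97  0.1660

T = 0.6667;  σ√T = 0.3021
d₁ = [ln(250/350) + (0.008 − 0.055 + 0.37²/2)·0.6667] / 0.3021 = [-0.3365 + 0.0143] / 0.3021 = -1.0664 → -1.07
N(d₁) = N(-1.07) = 0.1423
Δ_call = exp(−qT)·N(d₁) = 0.9640·0.1423 = 0.1372

0.1372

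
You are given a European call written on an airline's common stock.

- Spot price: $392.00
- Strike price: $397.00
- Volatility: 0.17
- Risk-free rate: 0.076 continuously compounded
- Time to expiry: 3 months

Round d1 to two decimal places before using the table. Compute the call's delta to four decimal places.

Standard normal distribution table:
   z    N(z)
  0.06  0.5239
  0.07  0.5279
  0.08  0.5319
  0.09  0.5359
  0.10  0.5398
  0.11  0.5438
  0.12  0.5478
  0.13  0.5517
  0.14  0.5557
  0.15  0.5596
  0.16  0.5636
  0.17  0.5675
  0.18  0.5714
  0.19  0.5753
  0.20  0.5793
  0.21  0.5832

0.5478

σ√T = 0.17 × 0.5000 = 0.0850
ln(S/K) + (r + σ²/2)T = ln(392/397) + (0.076 + 0.17²/2)·0.25 = -0.0127 + 0.0226 = 0.0099
d₁ = 0.0099 / 0.0850 = 0.1169 ⇒ 0.12
N(d₁) = N(0.12) = 0.5478
Δ_call = N(d₁) = 0.5478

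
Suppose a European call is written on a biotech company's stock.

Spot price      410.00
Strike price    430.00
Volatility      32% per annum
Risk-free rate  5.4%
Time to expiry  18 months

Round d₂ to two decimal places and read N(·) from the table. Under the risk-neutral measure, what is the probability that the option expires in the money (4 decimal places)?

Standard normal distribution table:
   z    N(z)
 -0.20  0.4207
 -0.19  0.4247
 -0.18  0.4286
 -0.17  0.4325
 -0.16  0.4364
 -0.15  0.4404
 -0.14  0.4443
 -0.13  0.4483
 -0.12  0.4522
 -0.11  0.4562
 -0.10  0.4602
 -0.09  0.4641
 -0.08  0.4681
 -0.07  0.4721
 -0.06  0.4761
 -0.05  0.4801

0.4562

T = 1.5;  σ√T = 0.3919
d₁ = [ln(410/430) + (0.054 + 0.32²/2)·1.5] / 0.3919 = [-0.0476 + 0.1578] / 0.3919 = 0.2811 which rounds to 0.28
d₂ = d₁ − σ√T = 0.2811 − 0.3919 = -0.1108 which rounds to -0.11
Pr(exercise) under Q = N(d₂) = 0.4562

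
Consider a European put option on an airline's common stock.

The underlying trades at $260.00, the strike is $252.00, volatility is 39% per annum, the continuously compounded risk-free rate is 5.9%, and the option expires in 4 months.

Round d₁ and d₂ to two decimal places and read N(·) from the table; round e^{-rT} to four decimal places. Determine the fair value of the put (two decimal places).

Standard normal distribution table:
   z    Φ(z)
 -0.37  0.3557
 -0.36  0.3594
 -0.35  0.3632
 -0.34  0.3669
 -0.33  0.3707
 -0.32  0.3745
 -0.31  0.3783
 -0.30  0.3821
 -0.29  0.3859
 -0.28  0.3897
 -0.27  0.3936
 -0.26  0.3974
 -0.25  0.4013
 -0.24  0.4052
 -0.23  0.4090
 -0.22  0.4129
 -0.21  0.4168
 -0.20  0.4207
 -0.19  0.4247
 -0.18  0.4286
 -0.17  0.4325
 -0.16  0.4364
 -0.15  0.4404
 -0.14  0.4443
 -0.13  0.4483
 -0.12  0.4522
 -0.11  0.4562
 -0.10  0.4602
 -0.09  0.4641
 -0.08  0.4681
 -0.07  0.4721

$17.33

σ√T = 0.39·√0.3333 = 0.2252
d₁ = [ln(260/252) + (0.059 + ½·0.39²)·0.3333] / (σ√T) = (0.0313 + 0.0450) / 0.2252 = 0.3387 ⇒ 0.34
d₂ = 0.3387 − 0.2252 = 0.1136 ⇒ 0.11
exp(−rT) = exp(−0.059·0.3333) = 0.9805
N(−d₂) = N(-0.11) = 0.4562;  N(−d₁) = N(-0.34) = 0.3669
P = 252·0.9805·0.4562 − 260·0.3669 = 112.7206 − 95.3940 = 17.3266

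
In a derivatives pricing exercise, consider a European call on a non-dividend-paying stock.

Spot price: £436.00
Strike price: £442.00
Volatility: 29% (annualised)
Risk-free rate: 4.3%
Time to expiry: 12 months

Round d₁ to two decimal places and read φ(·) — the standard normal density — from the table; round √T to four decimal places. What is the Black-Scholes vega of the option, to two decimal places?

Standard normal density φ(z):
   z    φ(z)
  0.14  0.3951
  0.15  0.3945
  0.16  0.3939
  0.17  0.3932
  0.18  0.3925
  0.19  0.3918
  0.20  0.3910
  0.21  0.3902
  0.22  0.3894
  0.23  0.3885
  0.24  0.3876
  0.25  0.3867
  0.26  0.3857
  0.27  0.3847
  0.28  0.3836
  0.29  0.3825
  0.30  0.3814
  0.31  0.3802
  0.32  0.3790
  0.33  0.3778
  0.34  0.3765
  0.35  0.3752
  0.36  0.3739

168.60

T = 1;  σ√T = 0.2900
d₁ = [ln(436/442) + (0.043 + ½·0.29²)·1] / (σ√T) = (-0.0137 + 0.0850) / 0.2900 = 0.2461 which rounds to 0.25
√T = √1 = 1.0000
φ(d₁) = φ(0.25) = 0.3867
vega = S·φ(d₁)·√T = 436·0.3867·1.0000 = 168.6012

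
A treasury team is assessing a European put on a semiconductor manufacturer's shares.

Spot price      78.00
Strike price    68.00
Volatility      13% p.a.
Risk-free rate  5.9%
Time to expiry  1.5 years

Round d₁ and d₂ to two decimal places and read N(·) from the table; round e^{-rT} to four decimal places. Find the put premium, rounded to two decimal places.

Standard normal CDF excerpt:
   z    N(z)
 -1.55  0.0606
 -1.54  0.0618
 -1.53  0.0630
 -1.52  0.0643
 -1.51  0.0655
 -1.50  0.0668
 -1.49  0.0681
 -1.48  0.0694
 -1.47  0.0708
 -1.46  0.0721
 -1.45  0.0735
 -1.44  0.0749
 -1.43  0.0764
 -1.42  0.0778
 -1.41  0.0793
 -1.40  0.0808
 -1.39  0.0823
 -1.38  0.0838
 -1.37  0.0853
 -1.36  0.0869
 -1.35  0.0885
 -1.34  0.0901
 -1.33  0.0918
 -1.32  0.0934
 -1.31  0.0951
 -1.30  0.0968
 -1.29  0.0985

0.40

σ√T = 0.13 × 1.2247 = 0.1592
d₁ = [ln(78/68) + (0.059 + 0.13²/2)·1.5] / 0.1592 = [0.1372 + 0.1012] / 0.1592 = 1.4972 → 1.50
d₂ = d₁ − σ√T = 1.4972 − 0.1592 = 1.3380 → 1.34
exp(−rT) = exp(−0.059·1.5) = 0.9153
N(−d₂) = N(-1.34) = 0.0901;  N(−d₁) = N(-1.50) = 0.0668
P = 68·0.9153·0.0901 − 78·0.0668 = 5.6079 − 5.2104 = 0.3975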